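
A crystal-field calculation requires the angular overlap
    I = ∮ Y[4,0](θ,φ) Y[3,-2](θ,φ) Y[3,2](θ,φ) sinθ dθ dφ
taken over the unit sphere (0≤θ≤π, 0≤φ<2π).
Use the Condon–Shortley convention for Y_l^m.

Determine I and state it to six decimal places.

m-sum 0 ✓  L=10 even ✓  1≤3≤7 ✓
Π(2lᵢ+1) = 9×7×7 = 441
triangle coeff Δ(4,3,3) = 1/34650
Σ_t [1,3]: t=1:−1/72 t=2:+1/16 t=3:−1/72 = 5/144
(3j)²=2/77 [(4 3 3; 0 0 0)], sign=-1
Σ_t [0,1]: t=0:+1/576 t=1:−1/72 = -7/576
(3j)²=7/198 [(4 3 3; 0 -2 2)], sign=+1
⇒ 4πI² = 49/121
I = (-1)√(49/121/(4π)) = -0.17951487

-0.179515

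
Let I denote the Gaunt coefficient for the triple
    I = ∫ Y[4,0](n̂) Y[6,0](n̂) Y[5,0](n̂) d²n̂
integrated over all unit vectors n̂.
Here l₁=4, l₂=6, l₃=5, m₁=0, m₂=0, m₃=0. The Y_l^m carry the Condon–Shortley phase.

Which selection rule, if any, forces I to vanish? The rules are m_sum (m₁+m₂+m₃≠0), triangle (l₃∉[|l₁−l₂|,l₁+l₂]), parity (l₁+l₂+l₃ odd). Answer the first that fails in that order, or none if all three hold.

m₁+m₂+m₃ = 0 + 0 + 0 = 0  ✓
triangle: |4−6|=2 ≤ l₃=5 ≤ 4+6=10  ✓
parity: l₁+l₂+l₃ = 15 is odd  ✗

parity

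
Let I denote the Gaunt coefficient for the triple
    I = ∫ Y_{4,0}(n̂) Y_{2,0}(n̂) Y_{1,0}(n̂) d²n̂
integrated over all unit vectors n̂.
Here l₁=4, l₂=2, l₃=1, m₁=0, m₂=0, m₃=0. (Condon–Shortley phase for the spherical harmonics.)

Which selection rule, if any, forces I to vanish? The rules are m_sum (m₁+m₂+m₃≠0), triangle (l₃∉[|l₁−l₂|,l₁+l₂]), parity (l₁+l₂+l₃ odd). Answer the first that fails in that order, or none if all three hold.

triangle

Σmᵢ = 0  ✓
l₃∈[|l₁−l₂|,l₁+l₂]=[2,6], have l₃=1  ✗
Σlᵢ = 7 ⇒ odd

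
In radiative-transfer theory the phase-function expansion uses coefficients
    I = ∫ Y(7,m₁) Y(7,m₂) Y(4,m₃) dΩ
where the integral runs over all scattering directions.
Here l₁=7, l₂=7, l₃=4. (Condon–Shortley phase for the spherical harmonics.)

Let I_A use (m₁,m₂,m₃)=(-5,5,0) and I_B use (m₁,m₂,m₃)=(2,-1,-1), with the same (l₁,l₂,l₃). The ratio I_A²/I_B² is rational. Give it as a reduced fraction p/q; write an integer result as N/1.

755161/369630

Same 7,7,4: normalisation and zero-m 3j drop out of the ratio.
A: Δ: 10! 4! 4! / 19! → 1/58198140; sum: t=8:+1/46448640 t=9:−1/13063680 t=10:+1/58060800 = -79/2090188800; 3j²(7 7 4; -5 5 0) = Δ·Π!·Σ² = 68651/5290740  (sign -1)
B: Δ: 10! 4! 4! / 19! → 1/58198140; sum: t=2:+1/11612160 t=3:−1/725760 t=4:+1/414720 t=5:−1/2073600 = 37/58060800; 3j²(7 7 4; 2 -1 -1) = Δ·Π!·Σ² = 4107/646646  (sign -1)
I_A²/I_B² = (68651/5290740)/(4107/646646) = 755161/369630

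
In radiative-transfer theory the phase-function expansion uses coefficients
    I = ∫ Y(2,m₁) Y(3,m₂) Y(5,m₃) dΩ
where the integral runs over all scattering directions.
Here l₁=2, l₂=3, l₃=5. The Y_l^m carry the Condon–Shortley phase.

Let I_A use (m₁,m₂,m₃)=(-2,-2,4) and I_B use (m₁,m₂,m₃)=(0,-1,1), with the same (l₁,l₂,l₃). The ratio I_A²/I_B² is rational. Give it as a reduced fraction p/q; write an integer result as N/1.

Shared (l₁,l₂,l₃)=(2,3,5): N and (l;000)² cancel in I_A²/I_B².
A: Δ = 0!·4!·6!/11! = 1/2310; Racah Σ t=0..0: t=0:+1/2880 = 1/2880; ⇒ 3j(2 3 5; -2 -2 4)² = 3/55, sgn -1
B: Δ = 0!·4!·6!/11! = 1/2310; Racah Σ t=0..0: t=0:+1/192 = 1/192; ⇒ 3j(2 3 5; 0 -1 1)² = 3/77, sgn +1
I_A²/I_B² = (3/55)/(3/77) = 7/5

7/5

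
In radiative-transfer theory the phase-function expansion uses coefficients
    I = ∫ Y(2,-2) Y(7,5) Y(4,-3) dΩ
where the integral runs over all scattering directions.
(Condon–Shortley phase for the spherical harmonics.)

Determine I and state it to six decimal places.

|2−7|≤4≤2+7 violated ⇒ I = 0

0.000000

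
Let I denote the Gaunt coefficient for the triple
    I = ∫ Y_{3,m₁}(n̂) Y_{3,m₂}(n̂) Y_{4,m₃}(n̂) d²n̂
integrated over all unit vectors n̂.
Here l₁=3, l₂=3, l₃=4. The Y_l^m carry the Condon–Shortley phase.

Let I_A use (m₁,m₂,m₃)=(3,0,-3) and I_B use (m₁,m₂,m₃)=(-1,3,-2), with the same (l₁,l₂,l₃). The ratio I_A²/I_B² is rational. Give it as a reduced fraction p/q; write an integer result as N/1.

Shared (l₁,l₂,l₃)=(3,3,4): N and (l;000)² cancel in I_A²/I_B².
A: Δ = 2!·4!·4!/11! = 1/34650; Racah Σ t=0..0: t=0:+1/288 = 1/288; ⇒ 3j(3 3 4; 3 0 -3)² = 1/22, sgn -1
B: Δ = 2!·4!·4!/11! = 1/34650; Racah Σ t=2..2: t=2:+1/192 = 1/192; ⇒ 3j(3 3 4; -1 3 -2)² = 3/77, sgn +1
I_A²/I_B² = (1/22)/(3/77) = 7/6

7/6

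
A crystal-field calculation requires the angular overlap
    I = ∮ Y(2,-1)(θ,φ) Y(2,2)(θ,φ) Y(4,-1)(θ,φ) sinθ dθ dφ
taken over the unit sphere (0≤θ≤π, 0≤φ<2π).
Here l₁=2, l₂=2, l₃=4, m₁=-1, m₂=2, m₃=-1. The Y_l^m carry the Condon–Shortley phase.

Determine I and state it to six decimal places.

m-sum 0 ✓  L=8 even ✓  0≤4≤4 ✓
Π(2lᵢ+1) = 5×5×9 = 225
triangle coeff Δ(2,2,4) = 1/630
Σ_t [0,0]: t=0:+1/16 = 1/16
(3j)²=2/35 [(2 2 4; 0 0 0)], sign=+1
Σ_t [0,0]: t=0:+1/144 = 1/144
(3j)²=1/126 [(2 2 4; -1 2 -1)], sign=-1
⇒ 4πI² = 5/49
I = (-1)√(5/49/(4π)) = -0.09011188

-0.090112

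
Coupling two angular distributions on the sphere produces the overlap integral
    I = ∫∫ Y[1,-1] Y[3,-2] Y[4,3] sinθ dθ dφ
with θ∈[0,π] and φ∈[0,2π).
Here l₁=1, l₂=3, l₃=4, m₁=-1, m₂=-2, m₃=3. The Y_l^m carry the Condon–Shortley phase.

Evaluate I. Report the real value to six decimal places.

-0.282095

m-sum 0 ✓  L=8 even ✓  2≤4≤4 ✓
Π(2lᵢ+1) = 3×7×9 = 189
triangle coeff Δ(1,3,4) = 1/252
Σ_t [0,0]: t=0:+1/36 = 1/36
(3j)²=4/63 [(1 3 4; 0 0 0)], sign=+1
Σ_t [0,0]: t=0:+1/240 = 1/240
(3j)²=1/12 [(1 3 4; -1 -2 3)], sign=-1
⇒ 4πI² = 1/1
I = (-1)√(1/1/(4π)) = -0.28209479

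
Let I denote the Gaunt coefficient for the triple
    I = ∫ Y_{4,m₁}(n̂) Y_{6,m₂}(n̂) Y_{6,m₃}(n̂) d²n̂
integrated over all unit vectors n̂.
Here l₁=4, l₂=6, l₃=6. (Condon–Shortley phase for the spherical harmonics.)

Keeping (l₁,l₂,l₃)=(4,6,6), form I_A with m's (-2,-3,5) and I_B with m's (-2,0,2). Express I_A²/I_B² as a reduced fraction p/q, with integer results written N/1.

144/77

Shared (l₁,l₂,l₃)=(4,6,6): N and (l;000)² cancel in I_A²/I_B².
A: Δ = 4!·4!·8!/17! = 1/15315300; Racah Σ t=2..3: t=2:+1/483840 t=3:−1/1451520 = 1/725760; ⇒ 3j(4 6 6; -2 -3 5)² = 24/1547, sgn -1
B: Δ = 4!·4!·8!/17! = 1/15315300; Racah Σ t=2..4: t=2:+1/55296 t=3:−1/25920 t=4:+1/138240 = -11/829440; ⇒ 3j(4 6 6; -2 0 2)² = 11/1326, sgn -1
I_A²/I_B² = (24/1547)/(11/1326) = 144/77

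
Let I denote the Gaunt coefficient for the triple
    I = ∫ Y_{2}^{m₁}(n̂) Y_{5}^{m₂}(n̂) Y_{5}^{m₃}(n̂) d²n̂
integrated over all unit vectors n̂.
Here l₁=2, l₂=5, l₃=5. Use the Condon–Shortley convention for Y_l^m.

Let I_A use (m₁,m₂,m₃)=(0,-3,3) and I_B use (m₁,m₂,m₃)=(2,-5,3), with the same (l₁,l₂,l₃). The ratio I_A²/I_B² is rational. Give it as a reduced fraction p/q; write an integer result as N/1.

1/30

l's match ⇒ only the (l;m) 3-j factors differ between A and B.
A: triangle coeff Δ(2,5,5) = 1/38610; Σ_t [0,2]: t=0:+1/5760 t=1:−1/5040 t=2:+1/161280 = -1/53760; (3j)²=1/4290 [(2 5 5; 0 -3 3)], sign=-1
B: triangle coeff Δ(2,5,5) = 1/38610; Σ_t [0,0]: t=0:+1/161280 = 1/161280; (3j)²=1/143 [(2 5 5; 2 -5 3)], sign=+1
I_A²/I_B² = (1/4290)/(1/143) = 1/30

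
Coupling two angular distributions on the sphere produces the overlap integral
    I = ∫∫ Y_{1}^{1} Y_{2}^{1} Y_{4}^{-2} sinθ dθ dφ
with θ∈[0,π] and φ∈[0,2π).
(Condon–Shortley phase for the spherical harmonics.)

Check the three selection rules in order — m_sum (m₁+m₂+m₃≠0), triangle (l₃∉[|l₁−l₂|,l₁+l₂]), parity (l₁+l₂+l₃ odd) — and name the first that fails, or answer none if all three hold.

m₁+m₂+m₃ = 1 + 1 − 2 = 0  ✓
triangle: |1−2|=1 ≤ l₃=4 ≤ 1+2=3  ✗
parity: l₁+l₂+l₃ = 7 is odd

triangle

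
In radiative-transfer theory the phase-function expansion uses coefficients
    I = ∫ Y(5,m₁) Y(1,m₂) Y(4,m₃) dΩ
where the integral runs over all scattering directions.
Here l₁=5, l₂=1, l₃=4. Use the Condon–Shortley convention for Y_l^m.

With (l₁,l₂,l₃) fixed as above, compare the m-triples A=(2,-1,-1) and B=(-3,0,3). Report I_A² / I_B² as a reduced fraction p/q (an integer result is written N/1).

21/16

Shared (l₁,l₂,l₃)=(5,1,4): N and (l;000)² cancel in I_A²/I_B².
A: Δ = 2!·8!·0!/11! = 1/495; Racah Σ t=0..0: t=0:+1/1440 = 1/1440; ⇒ 3j(5 1 4; 2 -1 -1)² = 7/165, sgn -1
B: Δ = 2!·8!·0!/11! = 1/495; Racah Σ t=1..1: t=1:−1/5040 = -1/5040; ⇒ 3j(5 1 4; -3 0 3)² = 16/495, sgn +1
I_A²/I_B² = (7/165)/(16/495) = 21/16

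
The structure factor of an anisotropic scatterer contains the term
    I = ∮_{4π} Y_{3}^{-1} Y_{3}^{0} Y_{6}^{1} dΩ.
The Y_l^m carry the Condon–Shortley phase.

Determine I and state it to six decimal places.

-0.221775

Checks pass: Σm=0; 12 even; l₃=6∈[0,6].
(2·3+1)(2·3+1)(2·6+1) = 637
Δ: 0! 6! 6! / 13! → 1/12012
sum: t=0:+1/1296 = 1/1296
3j²(3 3 6; 0 0 0) = Δ·Π!·Σ² = 100/3003  (sign +1)
sum: t=0:+1/1728 = 1/1728
3j²(3 3 6; -1 0 1) = Δ·Π!·Σ² = 25/858  (sign -1)
combine: 4πI² = 637·100/3003·25/858 = 8750/14157
take √, sign -1: I = -0.22177545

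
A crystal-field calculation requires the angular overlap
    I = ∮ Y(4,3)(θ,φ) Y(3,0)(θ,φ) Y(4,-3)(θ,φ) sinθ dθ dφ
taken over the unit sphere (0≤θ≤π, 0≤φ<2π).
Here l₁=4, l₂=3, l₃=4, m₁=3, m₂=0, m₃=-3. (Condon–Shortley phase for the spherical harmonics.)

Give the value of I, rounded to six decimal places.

l₁+l₂+l₃=11 is odd: 3j(l;000)=0 ⇒ I=0

0.000000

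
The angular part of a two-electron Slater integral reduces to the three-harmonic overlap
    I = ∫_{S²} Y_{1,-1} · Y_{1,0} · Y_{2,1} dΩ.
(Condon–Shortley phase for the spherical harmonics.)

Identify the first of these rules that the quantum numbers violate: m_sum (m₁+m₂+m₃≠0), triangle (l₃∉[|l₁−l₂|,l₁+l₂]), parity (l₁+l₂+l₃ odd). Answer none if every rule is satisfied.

none

azimuthal sum: -1 + 0 + 1 = 0  ✓
0 ≤ 2 ≤ 2 (triangle on l)  ✓
L = 1 + 1 + 2 = 4 (even)  ✓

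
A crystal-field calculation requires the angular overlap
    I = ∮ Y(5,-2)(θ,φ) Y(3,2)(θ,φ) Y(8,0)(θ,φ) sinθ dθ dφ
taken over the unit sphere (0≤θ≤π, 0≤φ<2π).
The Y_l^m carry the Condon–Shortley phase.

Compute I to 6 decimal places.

0.088863

m-sum 0 ✓  L=16 even ✓  2≤8≤8 ✓
Π(2lᵢ+1) = 11×7×17 = 1309
triangle coeff Δ(5,3,8) = 1/136136
Σ_t [0,0]: t=0:+1/518400 = 1/518400
(3j)²=56/2431 [(5 3 8; 0 0 0)], sign=+1
Σ_t [0,0]: t=0:+1/3628800 = 1/3628800
(3j)²=8/2431 [(5 3 8; -2 2 0)], sign=+1
⇒ 4πI² = 3136/31603
I = (+1)√(3136/31603/(4π)) = 0.08886258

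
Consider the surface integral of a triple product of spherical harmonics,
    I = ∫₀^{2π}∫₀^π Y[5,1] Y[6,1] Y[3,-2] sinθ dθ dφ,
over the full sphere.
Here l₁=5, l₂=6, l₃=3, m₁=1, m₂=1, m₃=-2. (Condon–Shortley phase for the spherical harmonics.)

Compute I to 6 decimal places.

Checks pass: Σm=0; 14 even; l₃=3∈[1,11].
(2·5+1)(2·6+1)(2·3+1) = 1001
Δ: 8! 2! 4! / 15! → 1/675675
sum: t=3:−1/8640 t=4:+1/2304 t=5:−1/8640 = 7/34560
3j²(5 6 3; 0 0 0) = Δ·Π!·Σ² = 7/429  (sign -1)
sum: t=3:−1/17280 t=4:+1/6912 = 1/11520
3j²(5 6 3; 1 1 -2) = Δ·Π!·Σ² = 2/143  (sign -1)
combine: 4πI² = 1001·7/429·2/143 = 98/429
take √, sign +1: I = 0.13482780

0.134828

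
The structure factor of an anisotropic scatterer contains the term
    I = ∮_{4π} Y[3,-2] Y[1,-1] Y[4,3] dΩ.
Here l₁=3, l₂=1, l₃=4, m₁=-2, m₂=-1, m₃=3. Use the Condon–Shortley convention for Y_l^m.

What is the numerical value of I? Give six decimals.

-0.282095

m-sum 0 ✓  L=8 even ✓  2≤4≤4 ✓
Π(2lᵢ+1) = 7×3×9 = 189
triangle coeff Δ(3,1,4) = 1/252
Σ_t [0,0]: t=0:+1/36 = 1/36
(3j)²=4/63 [(3 1 4; 0 0 0)], sign=+1
Σ_t [0,0]: t=0:+1/240 = 1/240
(3j)²=1/12 [(3 1 4; -2 -1 3)], sign=-1
⇒ 4πI² = 1/1
I = (-1)√(1/1/(4π)) = -0.28209479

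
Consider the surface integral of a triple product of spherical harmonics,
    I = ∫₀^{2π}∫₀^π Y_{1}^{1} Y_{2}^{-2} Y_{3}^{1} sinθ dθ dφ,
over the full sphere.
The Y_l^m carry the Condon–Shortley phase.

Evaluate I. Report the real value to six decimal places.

-0.082589

m-sum 0 ✓  L=6 even ✓  1≤3≤3 ✓
Π(2lᵢ+1) = 3×5×7 = 105
triangle coeff Δ(1,2,3) = 1/105
Σ_t [0,0]: t=0:+1/4 = 1/4
(3j)²=3/35 [(1 2 3; 0 0 0)], sign=-1
Σ_t [0,0]: t=0:+1/48 = 1/48
(3j)²=1/105 [(1 2 3; 1 -2 1)], sign=+1
⇒ 4πI² = 3/35
I = (-1)√(3/35/(4π)) = -0.08258890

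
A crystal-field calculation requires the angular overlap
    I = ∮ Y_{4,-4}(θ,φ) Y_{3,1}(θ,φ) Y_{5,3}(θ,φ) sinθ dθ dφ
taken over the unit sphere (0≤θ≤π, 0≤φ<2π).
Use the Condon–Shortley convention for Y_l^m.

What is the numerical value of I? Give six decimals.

0.169606

m-sum 0 ✓  L=12 even ✓  1≤5≤7 ✓
Π(2lᵢ+1) = 9×7×11 = 693
triangle coeff Δ(4,3,5) = 1/180180
Σ_t [0,2]: t=0:+1/576 t=1:−1/144 t=2:+1/576 = -1/288
(3j)²=20/1001 [(4 3 5; 0 0 0)], sign=+1
Σ_t [2,2]: t=2:+1/5760 = 1/5760
(3j)²=56/2145 [(4 3 5; -4 1 3)], sign=+1
⇒ 4πI² = 672/1859
I = (+1)√(672/1859/(4π)) = 0.16960553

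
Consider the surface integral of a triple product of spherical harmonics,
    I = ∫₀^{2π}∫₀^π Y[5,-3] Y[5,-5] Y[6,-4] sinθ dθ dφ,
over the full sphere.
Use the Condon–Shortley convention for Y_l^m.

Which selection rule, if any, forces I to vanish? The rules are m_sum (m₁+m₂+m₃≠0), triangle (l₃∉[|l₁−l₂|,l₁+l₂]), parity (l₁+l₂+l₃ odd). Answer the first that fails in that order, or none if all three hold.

m_sum

m₁+m₂+m₃ = -3 − 5 − 4 = -12  ✗
triangle: |5−5|=0 ≤ l₃=6 ≤ 5+5=10
parity: l₁+l₂+l₃ = 16 is even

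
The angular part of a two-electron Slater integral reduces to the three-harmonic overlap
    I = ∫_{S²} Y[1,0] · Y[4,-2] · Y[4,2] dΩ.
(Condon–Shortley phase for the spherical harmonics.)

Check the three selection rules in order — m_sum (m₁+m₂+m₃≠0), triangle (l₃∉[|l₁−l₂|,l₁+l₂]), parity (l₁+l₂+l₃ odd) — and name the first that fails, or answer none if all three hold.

Σmᵢ = 0  ✓
l₃∈[|l₁−l₂|,l₁+l₂]=[3,5], have l₃=4  ✓
Σlᵢ = 9 ⇒ odd  ✗

parity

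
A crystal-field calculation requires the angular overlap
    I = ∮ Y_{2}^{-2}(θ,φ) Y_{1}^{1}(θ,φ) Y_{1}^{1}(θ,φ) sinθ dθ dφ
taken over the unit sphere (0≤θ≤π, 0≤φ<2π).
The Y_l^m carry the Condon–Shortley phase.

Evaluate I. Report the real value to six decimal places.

0.309019

Checks pass: Σm=0; 4 even; l₃=1∈[1,3].
(2·2+1)(2·1+1)(2·1+1) = 45
Δ: 2! 2! 0! / 5! → 1/30
sum: t=1:−1/1 = -1/1
3j²(2 1 1; 0 0 0) = Δ·Π!·Σ² = 2/15  (sign +1)
sum: t=2:+1/4 = 1/4
3j²(2 1 1; -2 1 1) = Δ·Π!·Σ² = 1/5  (sign +1)
combine: 4πI² = 45·2/15·1/5 = 6/5
take √, sign +1: I = 0.30901936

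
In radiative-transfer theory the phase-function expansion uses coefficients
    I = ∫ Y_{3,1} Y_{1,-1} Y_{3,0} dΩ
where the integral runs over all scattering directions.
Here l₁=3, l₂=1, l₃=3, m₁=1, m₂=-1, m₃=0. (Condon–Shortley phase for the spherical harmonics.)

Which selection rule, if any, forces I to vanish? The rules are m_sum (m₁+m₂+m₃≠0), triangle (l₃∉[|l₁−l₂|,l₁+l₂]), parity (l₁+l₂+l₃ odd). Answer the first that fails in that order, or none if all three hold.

parity

azimuthal sum: 1 − 1 + 0 = 0  ✓
2 ≤ 3 ≤ 4 (triangle on l)  ✓
L = 3 + 1 + 3 = 7 (odd)  ✗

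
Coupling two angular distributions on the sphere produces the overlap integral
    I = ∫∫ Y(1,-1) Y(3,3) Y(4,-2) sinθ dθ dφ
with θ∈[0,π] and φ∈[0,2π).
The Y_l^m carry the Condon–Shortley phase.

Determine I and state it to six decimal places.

0.061558

Rules hold: Σm=0, L=8 even, 2≤4≤4.
N = 3·7·9 = 189
Δ = 0!·2!·6!/9! = 1/252
Racah Σ t=0..0: t=0:+1/36 = 1/36
⇒ 3j(1 3 4; 0 0 0)² = 4/63, sgn +1
Racah Σ t=0..0: t=0:+1/1440 = 1/1440
⇒ 3j(1 3 4; -1 3 -2)² = 1/252, sgn +1
4πI² = N·(3j₀)²·(3jₘ)² = 1/21
I = +1·√(0.047619/4π) = 0.06155813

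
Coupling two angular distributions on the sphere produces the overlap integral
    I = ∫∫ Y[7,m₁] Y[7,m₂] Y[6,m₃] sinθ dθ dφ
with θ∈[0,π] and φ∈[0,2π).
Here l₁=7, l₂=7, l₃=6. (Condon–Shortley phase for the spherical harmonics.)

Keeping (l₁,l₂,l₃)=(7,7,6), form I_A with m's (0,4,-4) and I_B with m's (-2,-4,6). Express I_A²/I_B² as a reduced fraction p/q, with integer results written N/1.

1/154

l's match ⇒ only the (l;m) 3-j factors differ between A and B.
A: triangle coeff Δ(7,7,6) = 1/2444321880; Σ_t [5,7]: t=5:−1/24883200 t=6:+1/20736000 t=7:−1/174182400 = 1/435456000; (3j)²=2/20995 [(7 7 6; 0 4 -4)], sign=+1
B: triangle coeff Δ(7,7,6) = 1/2444321880; Σ_t [3,3]: t=3:−1/373248000 = -1/373248000; (3j)²=308/20995 [(7 7 6; -2 -4 6)], sign=-1
I_A²/I_B² = (2/20995)/(308/20995) = 1/154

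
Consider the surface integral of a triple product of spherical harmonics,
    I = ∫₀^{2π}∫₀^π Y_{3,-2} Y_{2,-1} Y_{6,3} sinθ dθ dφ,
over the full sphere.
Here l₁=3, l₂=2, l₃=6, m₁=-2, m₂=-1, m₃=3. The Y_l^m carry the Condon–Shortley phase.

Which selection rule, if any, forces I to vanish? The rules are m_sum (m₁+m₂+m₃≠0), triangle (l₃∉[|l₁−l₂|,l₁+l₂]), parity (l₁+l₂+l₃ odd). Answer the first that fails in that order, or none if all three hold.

Σmᵢ = 0  ✓
l₃∈[|l₁−l₂|,l₁+l₂]=[1,5], have l₃=6  ✗
Σlᵢ = 11 ⇒ odd

triangle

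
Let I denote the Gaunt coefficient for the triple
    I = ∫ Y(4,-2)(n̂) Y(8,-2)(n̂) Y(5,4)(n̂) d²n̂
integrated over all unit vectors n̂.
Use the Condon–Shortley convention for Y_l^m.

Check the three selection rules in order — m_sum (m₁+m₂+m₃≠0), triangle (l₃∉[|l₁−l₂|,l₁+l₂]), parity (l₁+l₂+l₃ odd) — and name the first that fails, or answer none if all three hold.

parity

azimuthal sum: -2 − 2 + 4 = 0  ✓
4 ≤ 5 ≤ 12 (triangle on l)  ✓
L = 4 + 8 + 5 = 17 (odd)  ✗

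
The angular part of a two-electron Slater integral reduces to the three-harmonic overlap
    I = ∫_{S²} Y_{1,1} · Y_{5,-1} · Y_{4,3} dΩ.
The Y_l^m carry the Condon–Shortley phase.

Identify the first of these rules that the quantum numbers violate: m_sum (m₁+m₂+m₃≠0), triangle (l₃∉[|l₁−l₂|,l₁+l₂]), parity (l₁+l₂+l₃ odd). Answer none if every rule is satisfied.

Σmᵢ = 3  ✗
l₃∈[|l₁−l₂|,l₁+l₂]=[4,6], have l₃=4
Σlᵢ = 10 ⇒ even

m_sum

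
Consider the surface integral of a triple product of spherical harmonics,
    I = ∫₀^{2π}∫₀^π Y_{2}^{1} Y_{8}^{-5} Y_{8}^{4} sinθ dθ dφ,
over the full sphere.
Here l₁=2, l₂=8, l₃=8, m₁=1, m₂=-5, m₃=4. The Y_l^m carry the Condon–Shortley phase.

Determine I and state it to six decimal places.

-0.175924

m-sum 0 ✓  L=18 even ✓  6≤8≤10 ✓
Π(2lᵢ+1) = 5×17×17 = 1445
triangle coeff Δ(2,8,8) = 1/348840
Σ_t [0,2]: t=0:+1/116121600 t=1:−1/25401600 t=2:+1/116121600 = -1/45158400
(3j)²=24/1615 [(2 8 8; 0 0 0)], sign=-1
Σ_t [0,1]: t=0:+1/479001600 t=1:−1/1916006400 = 1/638668800
(3j)²=117/6460 [(2 8 8; 1 -5 4)], sign=+1
⇒ 4πI² = 702/1805
I = (-1)√(702/1805/(4π)) = -0.17592397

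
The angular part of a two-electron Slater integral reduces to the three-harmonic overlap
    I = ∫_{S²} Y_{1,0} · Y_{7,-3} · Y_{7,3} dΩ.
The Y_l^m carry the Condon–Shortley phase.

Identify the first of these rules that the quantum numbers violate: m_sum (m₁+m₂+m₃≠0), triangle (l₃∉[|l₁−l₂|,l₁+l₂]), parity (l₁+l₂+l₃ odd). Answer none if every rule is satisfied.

parity

azimuthal sum: 0 − 3 + 3 = 0  ✓
6 ≤ 7 ≤ 8 (triangle on l)  ✓
L = 1 + 7 + 7 = 15 (odd)  ✗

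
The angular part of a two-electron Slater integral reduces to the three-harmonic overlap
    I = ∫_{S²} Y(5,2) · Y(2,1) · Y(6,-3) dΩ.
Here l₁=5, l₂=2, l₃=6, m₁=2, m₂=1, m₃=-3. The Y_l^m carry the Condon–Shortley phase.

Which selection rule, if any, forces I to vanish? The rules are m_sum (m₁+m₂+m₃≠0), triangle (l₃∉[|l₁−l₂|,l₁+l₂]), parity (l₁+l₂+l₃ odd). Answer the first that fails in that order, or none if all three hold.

parity

m₁+m₂+m₃ = 2 + 1 − 3 = 0  ✓
triangle: |5−2|=3 ≤ l₃=6 ≤ 5+2=7  ✓
parity: l₁+l₂+l₃ = 13 is odd  ✗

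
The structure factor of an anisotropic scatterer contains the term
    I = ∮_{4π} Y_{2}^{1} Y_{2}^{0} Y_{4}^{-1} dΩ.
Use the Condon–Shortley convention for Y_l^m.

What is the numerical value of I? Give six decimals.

-0.220728

m-sum 0 ✓  L=8 even ✓  0≤4≤4 ✓
Π(2lᵢ+1) = 5×5×9 = 225
triangle coeff Δ(2,2,4) = 1/630
Σ_t [0,0]: t=0:+1/16 = 1/16
(3j)²=2/35 [(2 2 4; 0 0 0)], sign=+1
Σ_t [0,0]: t=0:+1/24 = 1/24
(3j)²=1/21 [(2 2 4; 1 0 -1)], sign=-1
⇒ 4πI² = 30/49
I = (-1)√(30/49/(4π)) = -0.22072812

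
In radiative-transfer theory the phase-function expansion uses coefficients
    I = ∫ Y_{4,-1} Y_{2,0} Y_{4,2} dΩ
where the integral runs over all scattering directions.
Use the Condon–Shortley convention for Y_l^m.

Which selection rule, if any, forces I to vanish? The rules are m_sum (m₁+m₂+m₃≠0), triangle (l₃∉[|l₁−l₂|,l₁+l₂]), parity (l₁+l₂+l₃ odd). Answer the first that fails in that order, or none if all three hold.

m_sum

azimuthal sum: -1 + 0 + 2 = 1  ✗
2 ≤ 4 ≤ 6 (triangle on l)
L = 4 + 2 + 4 = 10 (even)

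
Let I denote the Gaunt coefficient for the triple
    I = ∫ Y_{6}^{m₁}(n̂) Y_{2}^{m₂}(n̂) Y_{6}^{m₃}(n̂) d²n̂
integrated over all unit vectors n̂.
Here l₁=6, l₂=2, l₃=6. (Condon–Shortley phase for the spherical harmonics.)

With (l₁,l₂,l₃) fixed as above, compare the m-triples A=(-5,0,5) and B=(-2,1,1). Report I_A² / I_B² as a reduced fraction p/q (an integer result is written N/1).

Shared (l₁,l₂,l₃)=(6,2,6): N and (l;000)² cancel in I_A²/I_B².
A: Δ = 2!·10!·2!/15! = 1/90090; Racah Σ t=1..2: t=1:−1/3628800 t=2:+1/1451520 = 1/2419200; ⇒ 3j(6 2 6; -5 0 5)² = 11/910, sgn -1
B: Δ = 2!·10!·2!/15! = 1/90090; Racah Σ t=1..2: t=1:−1/60480 t=2:+1/34560 = 1/80640; ⇒ 3j(6 2 6; -2 1 1)² = 6/1001, sgn -1
I_A²/I_B² = (11/910)/(6/1001) = 121/60

121/60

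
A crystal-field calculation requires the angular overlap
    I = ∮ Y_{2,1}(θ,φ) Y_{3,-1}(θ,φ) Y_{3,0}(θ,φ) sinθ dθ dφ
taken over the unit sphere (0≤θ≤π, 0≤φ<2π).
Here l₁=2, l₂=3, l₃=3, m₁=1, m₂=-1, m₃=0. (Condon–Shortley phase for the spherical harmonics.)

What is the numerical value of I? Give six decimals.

-0.059471

Checks pass: Σm=0; 8 even; l₃=3∈[1,5].
(2·2+1)(2·3+1)(2·3+1) = 245
Δ: 2! 2! 4! / 9! → 1/3780
sum: t=0:+1/24 t=1:−1/4 t=2:+1/24 = -1/6
3j²(2 3 3; 0 0 0) = Δ·Π!·Σ² = 4/105  (sign +1)
sum: t=0:+1/8 t=1:−1/12 = 1/24
3j²(2 3 3; 1 -1 0) = Δ·Π!·Σ² = 1/210  (sign -1)
combine: 4πI² = 245·4/105·1/210 = 2/45
take √, sign -1: I = -0.05947080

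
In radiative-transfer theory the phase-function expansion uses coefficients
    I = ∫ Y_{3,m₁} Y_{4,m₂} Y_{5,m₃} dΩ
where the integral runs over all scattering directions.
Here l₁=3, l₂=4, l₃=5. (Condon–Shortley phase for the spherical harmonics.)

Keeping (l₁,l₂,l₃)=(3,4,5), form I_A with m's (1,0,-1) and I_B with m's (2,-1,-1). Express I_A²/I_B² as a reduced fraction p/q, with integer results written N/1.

242/625

l's match ⇒ only the (l;m) 3-j factors differ between A and B.
A: triangle coeff Δ(3,4,5) = 1/180180; Σ_t [0,2]: t=0:+1/384 t=1:−1/216 t=2:+1/2304 = -11/6912; (3j)²=11/1638 [(3 4 5; 1 0 -1)], sign=-1
B: triangle coeff Δ(3,4,5) = 1/180180; Σ_t [0,1]: t=0:+1/432 t=1:−1/1152 = 5/3456; (3j)²=625/36036 [(3 4 5; 2 -1 -1)], sign=+1
I_A²/I_B² = (11/1638)/(625/36036) = 242/625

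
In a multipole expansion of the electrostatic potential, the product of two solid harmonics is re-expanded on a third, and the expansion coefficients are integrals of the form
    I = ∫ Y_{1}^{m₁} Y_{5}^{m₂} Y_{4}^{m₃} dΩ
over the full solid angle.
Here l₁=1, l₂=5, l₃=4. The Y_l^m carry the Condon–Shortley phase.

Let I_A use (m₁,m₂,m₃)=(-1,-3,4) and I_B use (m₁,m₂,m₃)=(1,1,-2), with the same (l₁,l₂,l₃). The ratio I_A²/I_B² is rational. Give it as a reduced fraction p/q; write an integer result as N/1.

Same 1,5,4: normalisation and zero-m 3j drop out of the ratio.
A: Δ: 2! 0! 8! / 11! → 1/495; sum: t=2:+1/80640 = 1/80640; 3j²(1 5 4; -1 -3 4) = Δ·Π!·Σ² = 1/495  (sign +1)
B: Δ: 2! 0! 8! / 11! → 1/495; sum: t=0:+1/2880 = 1/2880; 3j²(1 5 4; 1 1 -2) = Δ·Π!·Σ² = 2/165  (sign +1)
I_A²/I_B² = (1/495)/(2/165) = 1/6

1/6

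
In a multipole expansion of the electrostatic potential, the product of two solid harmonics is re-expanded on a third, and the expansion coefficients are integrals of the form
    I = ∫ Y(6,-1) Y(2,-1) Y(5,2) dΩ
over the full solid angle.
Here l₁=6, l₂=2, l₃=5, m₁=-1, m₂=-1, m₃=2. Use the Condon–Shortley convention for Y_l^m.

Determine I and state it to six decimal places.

l₁+l₂+l₃=13 is odd: 3j(l;000)=0 ⇒ I=0

0.000000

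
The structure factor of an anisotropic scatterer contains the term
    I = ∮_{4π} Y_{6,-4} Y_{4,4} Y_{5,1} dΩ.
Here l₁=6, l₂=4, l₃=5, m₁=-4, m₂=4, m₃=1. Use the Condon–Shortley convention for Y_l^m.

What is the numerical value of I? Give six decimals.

m-sum = -4 + 4 + 1 = 1 ≠ 0 ⇒ I = 0

0.000000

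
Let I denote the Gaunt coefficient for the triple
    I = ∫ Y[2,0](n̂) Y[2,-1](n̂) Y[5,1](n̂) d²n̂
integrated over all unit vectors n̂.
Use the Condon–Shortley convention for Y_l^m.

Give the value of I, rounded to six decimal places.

triangle: need 0≤l₃≤4, have 5; I=0

0.000000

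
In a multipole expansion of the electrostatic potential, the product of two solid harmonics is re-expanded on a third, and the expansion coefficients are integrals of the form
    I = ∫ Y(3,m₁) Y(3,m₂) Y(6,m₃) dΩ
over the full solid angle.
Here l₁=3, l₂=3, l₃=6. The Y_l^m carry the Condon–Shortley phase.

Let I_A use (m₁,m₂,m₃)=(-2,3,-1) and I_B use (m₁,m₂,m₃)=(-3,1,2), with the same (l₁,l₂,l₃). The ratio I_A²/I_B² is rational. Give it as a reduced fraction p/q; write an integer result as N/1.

Same 3,3,6: normalisation and zero-m 3j drop out of the ratio.
A: Δ: 0! 6! 6! / 13! → 1/12012; sum: t=0:+1/86400 = 1/86400; 3j²(3 3 6; -2 3 -1) = Δ·Π!·Σ² = 1/1716  (sign -1)
B: Δ: 0! 6! 6! / 13! → 1/12012; sum: t=0:+1/34560 = 1/34560; 3j²(3 3 6; -3 1 2) = Δ·Π!·Σ² = 1/429  (sign +1)
I_A²/I_B² = (1/1716)/(1/429) = 1/4

1/4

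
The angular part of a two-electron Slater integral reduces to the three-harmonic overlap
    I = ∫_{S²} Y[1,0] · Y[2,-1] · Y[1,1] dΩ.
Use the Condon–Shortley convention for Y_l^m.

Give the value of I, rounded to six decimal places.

-0.218510

m-sum 0 ✓  L=4 even ✓  1≤1≤3 ✓
Π(2lᵢ+1) = 3×5×3 = 45
triangle coeff Δ(1,2,1) = 1/30
Σ_t [1,1]: t=1:−1/1 = -1/1
(3j)²=2/15 [(1 2 1; 0 0 0)], sign=+1
Σ_t [1,1]: t=1:−1/2 = -1/2
(3j)²=1/10 [(1 2 1; 0 -1 1)], sign=-1
⇒ 4πI² = 3/5
I = (-1)√(3/5/(4π)) = -0.21850969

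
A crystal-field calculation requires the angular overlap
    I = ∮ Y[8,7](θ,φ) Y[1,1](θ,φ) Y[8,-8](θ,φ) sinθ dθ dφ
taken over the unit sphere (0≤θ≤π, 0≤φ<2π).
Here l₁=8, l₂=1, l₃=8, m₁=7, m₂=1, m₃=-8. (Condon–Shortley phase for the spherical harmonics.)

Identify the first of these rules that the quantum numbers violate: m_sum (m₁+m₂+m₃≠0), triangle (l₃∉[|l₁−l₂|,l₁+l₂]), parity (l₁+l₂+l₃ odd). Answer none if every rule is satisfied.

azimuthal sum: 7 + 1 − 8 = 0  ✓
7 ≤ 8 ≤ 9 (triangle on l)  ✓
L = 8 + 1 + 8 = 17 (odd)  ✗

parity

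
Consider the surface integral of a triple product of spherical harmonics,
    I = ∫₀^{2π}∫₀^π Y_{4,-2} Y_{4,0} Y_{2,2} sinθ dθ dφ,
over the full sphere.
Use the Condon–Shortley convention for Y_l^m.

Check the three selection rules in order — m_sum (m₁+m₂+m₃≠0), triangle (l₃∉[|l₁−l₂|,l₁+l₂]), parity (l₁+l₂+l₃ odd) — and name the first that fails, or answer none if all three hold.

none

azimuthal sum: -2 + 0 + 2 = 0  ✓
0 ≤ 2 ≤ 8 (triangle on l)  ✓
L = 4 + 4 + 2 = 10 (even)  ✓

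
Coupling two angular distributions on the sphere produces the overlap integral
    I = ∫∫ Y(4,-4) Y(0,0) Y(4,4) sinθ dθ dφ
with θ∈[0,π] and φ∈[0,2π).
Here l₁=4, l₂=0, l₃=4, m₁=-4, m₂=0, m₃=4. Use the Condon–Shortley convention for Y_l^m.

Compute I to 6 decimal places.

m-sum 0 ✓  L=8 even ✓  4≤4≤4 ✓
Π(2lᵢ+1) = 9×1×9 = 81
triangle coeff Δ(4,0,4) = 1/9
Σ_t [0,0]: t=0:+1/576 = 1/576
(3j)²=1/9 [(4 0 4; 0 0 0)], sign=+1
Σ_t [0,0]: t=0:+1/40320 = 1/40320
(3j)²=1/9 [(4 0 4; -4 0 4)], sign=+1
⇒ 4πI² = 1/1
I = (+1)√(1/1/(4π)) = 0.28209479

0.282095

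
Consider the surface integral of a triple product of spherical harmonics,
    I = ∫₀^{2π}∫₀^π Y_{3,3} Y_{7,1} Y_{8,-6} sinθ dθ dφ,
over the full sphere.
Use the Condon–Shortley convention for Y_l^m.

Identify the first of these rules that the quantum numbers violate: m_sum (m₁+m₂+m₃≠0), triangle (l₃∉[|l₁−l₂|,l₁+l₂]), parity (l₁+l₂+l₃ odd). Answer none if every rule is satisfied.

Σmᵢ = -2  ✗
l₃∈[|l₁−l₂|,l₁+l₂]=[4,10], have l₃=8
Σlᵢ = 18 ⇒ even

m_sum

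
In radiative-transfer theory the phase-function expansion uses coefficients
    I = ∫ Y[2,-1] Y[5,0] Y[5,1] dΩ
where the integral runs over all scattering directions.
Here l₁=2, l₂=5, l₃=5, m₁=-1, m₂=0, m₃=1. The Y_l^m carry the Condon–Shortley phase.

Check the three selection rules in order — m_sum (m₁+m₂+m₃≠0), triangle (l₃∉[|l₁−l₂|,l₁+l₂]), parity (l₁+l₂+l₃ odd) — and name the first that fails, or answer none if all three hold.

Σmᵢ = 0  ✓
l₃∈[|l₁−l₂|,l₁+l₂]=[3,7], have l₃=5  ✓
Σlᵢ = 12 ⇒ even  ✓

none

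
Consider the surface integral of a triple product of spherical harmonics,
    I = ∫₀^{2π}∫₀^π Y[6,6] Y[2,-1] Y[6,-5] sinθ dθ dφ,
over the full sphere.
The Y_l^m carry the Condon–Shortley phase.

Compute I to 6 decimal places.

Rules hold: Σm=0, L=14 even, 4≤6≤8.
N = 13·5·13 = 845
Δ = 2!·10!·2!/15! = 1/90090
Racah Σ t=0..2: t=0:+1/69120 t=1:−1/14400 t=2:+1/69120 = -7/172800
⇒ 3j(6 2 6; 0 0 0)² = 14/715, sgn -1
Racah Σ t=0..0: t=0:+1/7257600 = 1/7257600
⇒ 3j(6 2 6; 6 -1 -5)² = 11/455, sgn -1
4πI² = N·(3j₀)²·(3jₘ)² = 2/5
I = +1·√(0.4/4π) = 0.17841241

0.178412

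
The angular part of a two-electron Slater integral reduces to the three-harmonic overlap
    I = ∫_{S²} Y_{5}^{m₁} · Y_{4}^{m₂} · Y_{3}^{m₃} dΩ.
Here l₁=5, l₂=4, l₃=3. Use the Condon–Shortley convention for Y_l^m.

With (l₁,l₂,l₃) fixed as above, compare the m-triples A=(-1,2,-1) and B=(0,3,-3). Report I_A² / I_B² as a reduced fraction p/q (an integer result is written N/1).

1849/1575

Shared (l₁,l₂,l₃)=(5,4,3): N and (l;000)² cancel in I_A²/I_B².
A: Δ = 6!·4!·2!/13! = 1/180180; Racah Σ t=4..6: t=4:+1/384 t=5:−1/720 t=6:+1/34560 = 43/34560; ⇒ 3j(5 4 3; -1 2 -1)² = 1849/180180, sgn +1
B: Δ = 6!·4!·2!/13! = 1/180180; Racah Σ t=5..5: t=5:−1/5760 = -1/5760; ⇒ 3j(5 4 3; 0 3 -3)² = 5/572, sgn -1
I_A²/I_B² = (1849/180180)/(5/572) = 1849/1575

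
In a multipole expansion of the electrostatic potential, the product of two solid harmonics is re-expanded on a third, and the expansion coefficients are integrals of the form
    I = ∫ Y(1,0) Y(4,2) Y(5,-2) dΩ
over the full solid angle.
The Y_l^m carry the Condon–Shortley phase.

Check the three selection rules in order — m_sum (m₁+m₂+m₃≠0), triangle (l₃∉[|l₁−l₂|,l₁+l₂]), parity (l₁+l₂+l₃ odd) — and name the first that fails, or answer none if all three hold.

none

azimuthal sum: 0 + 2 − 2 = 0  ✓
3 ≤ 5 ≤ 5 (triangle on l)  ✓
L = 1 + 4 + 5 = 10 (even)  ✓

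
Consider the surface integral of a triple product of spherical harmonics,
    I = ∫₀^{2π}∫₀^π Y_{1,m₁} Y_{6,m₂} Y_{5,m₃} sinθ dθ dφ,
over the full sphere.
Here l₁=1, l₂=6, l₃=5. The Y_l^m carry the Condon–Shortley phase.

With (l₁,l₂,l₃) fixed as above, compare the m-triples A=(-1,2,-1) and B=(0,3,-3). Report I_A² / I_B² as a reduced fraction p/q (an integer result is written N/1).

Same 1,6,5: normalisation and zero-m 3j drop out of the ratio.
A: Δ: 2! 0! 10! / 13! → 1/858; sum: t=2:+1/34560 = 1/34560; 3j²(1 6 5; -1 2 -1) = Δ·Π!·Σ² = 14/429  (sign +1)
B: Δ: 2! 0! 10! / 13! → 1/858; sum: t=1:−1/80640 = -1/80640; 3j²(1 6 5; 0 3 -3) = Δ·Π!·Σ² = 9/286  (sign -1)
I_A²/I_B² = (14/429)/(9/286) = 28/27

28/27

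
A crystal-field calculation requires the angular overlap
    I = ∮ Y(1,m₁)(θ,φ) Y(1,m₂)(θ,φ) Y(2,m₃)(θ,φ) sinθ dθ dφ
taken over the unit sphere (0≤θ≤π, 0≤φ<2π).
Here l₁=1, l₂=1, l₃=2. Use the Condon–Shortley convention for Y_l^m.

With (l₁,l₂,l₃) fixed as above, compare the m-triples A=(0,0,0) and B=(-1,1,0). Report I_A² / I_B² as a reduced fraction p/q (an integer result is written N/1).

4/1

Same 1,1,2: normalisation and zero-m 3j drop out of the ratio.
A: Δ: 0! 2! 2! / 5! → 1/30; sum: t=0:+1/1 = 1/1; 3j²(1 1 2; 0 0 0) = Δ·Π!·Σ² = 2/15  (sign +1)
B: Δ: 0! 2! 2! / 5! → 1/30; sum: t=0:+1/4 = 1/4; 3j²(1 1 2; -1 1 0) = Δ·Π!·Σ² = 1/30  (sign +1)
I_A²/I_B² = (2/15)/(1/30) = 4/1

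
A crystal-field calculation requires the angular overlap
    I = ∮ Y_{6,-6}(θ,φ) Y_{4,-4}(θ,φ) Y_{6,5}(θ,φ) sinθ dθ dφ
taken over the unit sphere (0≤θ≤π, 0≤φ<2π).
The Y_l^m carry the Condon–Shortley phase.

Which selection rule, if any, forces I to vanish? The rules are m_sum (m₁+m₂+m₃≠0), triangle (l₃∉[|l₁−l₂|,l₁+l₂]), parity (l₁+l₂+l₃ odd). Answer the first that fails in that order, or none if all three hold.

m_sum

azimuthal sum: -6 − 4 + 5 = -5  ✗
2 ≤ 6 ≤ 10 (triangle on l)
L = 6 + 4 + 6 = 16 (even)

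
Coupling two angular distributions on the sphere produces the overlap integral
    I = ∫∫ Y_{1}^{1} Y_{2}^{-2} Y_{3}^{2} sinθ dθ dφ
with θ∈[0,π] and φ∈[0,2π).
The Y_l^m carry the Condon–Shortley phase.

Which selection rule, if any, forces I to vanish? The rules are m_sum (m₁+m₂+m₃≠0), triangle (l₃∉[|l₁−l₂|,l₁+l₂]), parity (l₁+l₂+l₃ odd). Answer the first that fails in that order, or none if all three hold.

m₁+m₂+m₃ = 1 − 2 + 2 = 1  ✗
triangle: |1−2|=1 ≤ l₃=3 ≤ 1+2=3
parity: l₁+l₂+l₃ = 6 is even

m_sum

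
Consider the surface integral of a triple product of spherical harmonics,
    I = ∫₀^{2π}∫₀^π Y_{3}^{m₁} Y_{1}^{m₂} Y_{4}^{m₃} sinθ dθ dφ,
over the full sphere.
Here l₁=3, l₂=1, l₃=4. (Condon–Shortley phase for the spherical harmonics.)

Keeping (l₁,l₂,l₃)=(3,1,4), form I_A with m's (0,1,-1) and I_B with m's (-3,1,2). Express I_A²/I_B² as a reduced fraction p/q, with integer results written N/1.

10/1

l's match ⇒ only the (l;m) 3-j factors differ between A and B.
A: triangle coeff Δ(3,1,4) = 1/252; Σ_t [0,0]: t=0:+1/72 = 1/72; (3j)²=5/126 [(3 1 4; 0 1 -1)], sign=-1
B: triangle coeff Δ(3,1,4) = 1/252; Σ_t [0,0]: t=0:+1/1440 = 1/1440; (3j)²=1/252 [(3 1 4; -3 1 2)], sign=+1
I_A²/I_B² = (5/126)/(1/252) = 10/1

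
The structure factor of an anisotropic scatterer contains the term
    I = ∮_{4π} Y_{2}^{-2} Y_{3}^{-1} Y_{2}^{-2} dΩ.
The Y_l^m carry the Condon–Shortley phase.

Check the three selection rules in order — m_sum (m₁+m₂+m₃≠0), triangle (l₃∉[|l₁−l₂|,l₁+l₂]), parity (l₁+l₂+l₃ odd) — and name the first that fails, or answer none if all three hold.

m_sum

m₁+m₂+m₃ = -2 − 1 − 2 = -5  ✗
triangle: |2−3|=1 ≤ l₃=2 ≤ 2+3=5
parity: l₁+l₂+l₃ = 7 is odd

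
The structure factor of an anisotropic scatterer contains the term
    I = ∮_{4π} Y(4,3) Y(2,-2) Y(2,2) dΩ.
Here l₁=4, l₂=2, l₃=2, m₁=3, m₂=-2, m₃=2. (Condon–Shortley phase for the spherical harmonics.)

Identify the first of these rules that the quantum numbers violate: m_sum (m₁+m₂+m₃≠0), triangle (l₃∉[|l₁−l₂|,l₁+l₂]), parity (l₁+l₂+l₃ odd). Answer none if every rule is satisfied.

m_sum

Σmᵢ = 3  ✗
l₃∈[|l₁−l₂|,l₁+l₂]=[2,6], have l₃=2
Σlᵢ = 8 ⇒ even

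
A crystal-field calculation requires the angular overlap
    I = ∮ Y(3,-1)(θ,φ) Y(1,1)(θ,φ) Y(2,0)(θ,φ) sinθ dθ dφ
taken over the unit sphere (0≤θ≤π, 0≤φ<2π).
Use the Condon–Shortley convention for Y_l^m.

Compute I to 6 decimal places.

Checks pass: Σm=0; 6 even; l₃=2∈[2,4].
(2·3+1)(2·1+1)(2·2+1) = 105
Δ: 2! 4! 0! / 7! → 1/105
sum: t=1:−1/4 = -1/4
3j²(3 1 2; 0 0 0) = Δ·Π!·Σ² = 3/35  (sign -1)
sum: t=2:+1/8 = 1/8
3j²(3 1 2; -1 1 0) = Δ·Π!·Σ² = 2/35  (sign +1)
combine: 4πI² = 105·3/35·2/35 = 18/35
take √, sign -1: I = -0.20230066

-0.202301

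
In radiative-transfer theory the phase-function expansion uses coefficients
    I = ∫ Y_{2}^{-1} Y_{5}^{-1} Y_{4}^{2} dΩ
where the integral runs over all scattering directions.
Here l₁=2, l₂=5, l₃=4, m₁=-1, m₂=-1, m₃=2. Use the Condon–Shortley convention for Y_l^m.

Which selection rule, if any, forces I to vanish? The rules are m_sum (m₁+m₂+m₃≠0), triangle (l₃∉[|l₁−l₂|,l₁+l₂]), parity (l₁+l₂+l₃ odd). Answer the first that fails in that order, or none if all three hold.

azimuthal sum: -1 − 1 + 2 = 0  ✓
3 ≤ 4 ≤ 7 (triangle on l)  ✓
L = 2 + 5 + 4 = 11 (odd)  ✗

parity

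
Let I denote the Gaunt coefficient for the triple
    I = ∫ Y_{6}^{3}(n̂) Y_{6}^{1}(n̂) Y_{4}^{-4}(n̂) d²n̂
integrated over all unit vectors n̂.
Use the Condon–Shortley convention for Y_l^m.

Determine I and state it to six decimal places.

Rules hold: Σm=0, L=16 even, 0≤4≤12.
N = 13·13·9 = 1521
Δ = 8!·4!·4!/17! = 1/15315300
Racah Σ t=2..6: t=2:+1/829440 t=3:−1/25920 t=4:+1/9216 t=5:−1/25920 t=6:+1/829440 = 7/207360
⇒ 3j(6 6 4; 0 0 0)² = 28/2431, sgn +1
Racah Σ t=3..3: t=3:−1/414720 = -1/414720
⇒ 3j(6 6 4; 3 1 -4)² = 49/2431, sgn -1
4πI² = N·(3j₀)²·(3jₘ)² = 12348/34969
I = -1·√(0.353113/4π) = -0.16763001

-0.167630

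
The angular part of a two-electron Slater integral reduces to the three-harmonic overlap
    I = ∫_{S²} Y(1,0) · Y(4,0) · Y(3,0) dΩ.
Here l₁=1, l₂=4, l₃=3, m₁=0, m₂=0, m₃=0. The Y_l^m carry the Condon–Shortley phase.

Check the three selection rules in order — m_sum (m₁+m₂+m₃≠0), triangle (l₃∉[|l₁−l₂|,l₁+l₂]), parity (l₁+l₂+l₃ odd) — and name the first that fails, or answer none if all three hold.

Σmᵢ = 0  ✓
l₃∈[|l₁−l₂|,l₁+l₂]=[3,5], have l₃=3  ✓
Σlᵢ = 8 ⇒ even  ✓

none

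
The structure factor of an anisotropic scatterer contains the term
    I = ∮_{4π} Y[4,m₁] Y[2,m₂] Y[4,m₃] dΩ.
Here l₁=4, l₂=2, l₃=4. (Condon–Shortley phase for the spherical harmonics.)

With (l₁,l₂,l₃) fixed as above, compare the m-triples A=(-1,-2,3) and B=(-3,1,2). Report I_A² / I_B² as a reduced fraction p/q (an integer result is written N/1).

18/25

l's match ⇒ only the (l;m) 3-j factors differ between A and B.
A: triangle coeff Δ(4,2,4) = 1/13860; Σ_t [0,0]: t=0:+1/480 = 1/480; (3j)²=3/110 [(4 2 4; -1 -2 3)], sign=-1
B: triangle coeff Δ(4,2,4) = 1/13860; Σ_t [1,2]: t=1:−1/1440 t=2:+1/240 = 1/288; (3j)²=5/132 [(4 2 4; -3 1 2)], sign=+1
I_A²/I_B² = (3/110)/(5/132) = 18/25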